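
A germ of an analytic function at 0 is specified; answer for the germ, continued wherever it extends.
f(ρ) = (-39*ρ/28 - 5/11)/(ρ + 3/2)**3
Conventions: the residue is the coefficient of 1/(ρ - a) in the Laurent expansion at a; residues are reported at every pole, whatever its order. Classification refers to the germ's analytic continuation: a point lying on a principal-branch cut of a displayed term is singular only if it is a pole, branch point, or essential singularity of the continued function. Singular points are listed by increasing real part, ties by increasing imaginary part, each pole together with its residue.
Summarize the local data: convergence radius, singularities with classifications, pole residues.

Radius of convergence at 0: 3/2.
At -3/2: a pole of order 3; residue 0.

Denominator factor (ρ + 3/2)^3: pole of order 3 at -3/2, modulus 3/2.
The radius of convergence is the smallest modulus among the singular points: 3/2.
At the order-3 pole -3/2 set g(ρ) = (ρ - (-3/2))^3*f(ρ) = -39*ρ/28 - 5/11.
Order-3 pole: residue = g''(a)/2; g''(-3/2) = 0, so the residue is 0.


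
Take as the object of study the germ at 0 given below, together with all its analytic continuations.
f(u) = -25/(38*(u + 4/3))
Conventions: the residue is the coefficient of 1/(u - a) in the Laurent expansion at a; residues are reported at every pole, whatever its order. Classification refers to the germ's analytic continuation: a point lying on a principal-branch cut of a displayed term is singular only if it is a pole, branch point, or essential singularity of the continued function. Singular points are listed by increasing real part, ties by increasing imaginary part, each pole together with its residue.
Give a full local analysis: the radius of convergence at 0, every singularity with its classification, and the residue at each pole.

Denominator factor (u + 4/3): pole of order 1 at -4/3, modulus 4/3.
The radius of convergence is the smallest modulus among the singular points: 4/3.
At the order-1 pole -4/3 set g(u) = (u - (-4/3))*f(u) = -25/38.
Simple pole: residue = g(a) at a = -4/3, which is -25/38.

Radius of convergence at 0: 4/3.
At -4/3: a pole of order 1; residue -25/38.


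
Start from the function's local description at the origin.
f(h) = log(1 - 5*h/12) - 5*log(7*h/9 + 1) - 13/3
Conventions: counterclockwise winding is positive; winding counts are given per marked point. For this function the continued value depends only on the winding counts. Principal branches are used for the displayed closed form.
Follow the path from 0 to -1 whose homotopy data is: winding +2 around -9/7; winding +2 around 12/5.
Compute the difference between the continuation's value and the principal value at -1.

Continued minus principal equals -(16)*pi*i.

The rational part is single-valued and drops out of the difference; each branch term changes only by its own monodromy.
(1)*log(1 - h/(12/5)): each positive loop around 12/5 adds 2*pi*i to the log, so winding +2 contributes (1)*(2)*2*pi*i = (4)*pi*i.
(-5)*log(1 - h/(-9/7)): each positive loop around -9/7 adds 2*pi*i to the log, so winding +2 contributes (-5)*(2)*2*pi*i = -(20)*pi*i.
Summing the contributions at h = -1 gives -(16)*pi*i.


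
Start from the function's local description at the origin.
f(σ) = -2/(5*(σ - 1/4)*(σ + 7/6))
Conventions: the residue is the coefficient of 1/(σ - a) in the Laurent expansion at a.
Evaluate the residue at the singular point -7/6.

At the order-1 pole -7/6 set g(σ) = (σ - (-7/6))*f(σ) = -2/(5*(σ - 1/4)).
Simple pole: residue = g(a) at a = -7/6, which is 24/85.

The residue is 24/85.


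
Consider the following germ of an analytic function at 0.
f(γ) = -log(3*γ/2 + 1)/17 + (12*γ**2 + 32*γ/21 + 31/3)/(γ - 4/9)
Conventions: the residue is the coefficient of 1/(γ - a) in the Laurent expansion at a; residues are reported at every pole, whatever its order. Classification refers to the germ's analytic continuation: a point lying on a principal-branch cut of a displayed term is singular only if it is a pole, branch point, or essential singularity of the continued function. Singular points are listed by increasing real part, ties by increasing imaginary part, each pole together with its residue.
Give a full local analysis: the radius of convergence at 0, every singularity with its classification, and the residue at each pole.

Denominator factor (γ - 4/9): pole of order 1 at 4/9, modulus 4/9.
Branch term (-1/17)*log(1 - γ/(-2/3)): its argument vanishes at γ = -2/3, a logarithmic branch point, modulus 2/3.
The radius of convergence is the smallest modulus among the singular points: 4/9.
The branch term is analytic at 4/9 and contributes nothing to the residue; only the rational part matters.
At the order-1 pole 4/9 set g(γ) = (γ - (4/9))*(rational part) = 12*γ**2 + 32*γ/21 + 31/3.
Simple pole: residue = g(a) at a = 4/9, which is 281/21.
List the singular points by increasing real part (a conjugate pair: the negative imaginary part first).

Radius of convergence at 0: 4/9.
At -2/3: a logarithmic branch point.
At 4/9: a pole of order 1; residue 281/21.


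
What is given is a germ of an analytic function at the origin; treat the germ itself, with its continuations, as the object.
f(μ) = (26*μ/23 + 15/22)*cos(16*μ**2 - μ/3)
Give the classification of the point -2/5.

There is no denominator, hence no pole anywhere.
The factor cos(16*μ**2 - μ/3) is entire.
So the germ continues analytically to -2/5.

The point is a regular point.


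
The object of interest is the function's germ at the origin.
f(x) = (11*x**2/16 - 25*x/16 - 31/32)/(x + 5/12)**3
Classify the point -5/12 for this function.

The denominator factor x + 5/12 vanishes at -5/12 and appears to the power 3; the numerator there equals -457/2304, nonzero, and no other factor vanishes.
Hence a pole whose order is the multiplicity, 3.

The point is a pole of order 3.


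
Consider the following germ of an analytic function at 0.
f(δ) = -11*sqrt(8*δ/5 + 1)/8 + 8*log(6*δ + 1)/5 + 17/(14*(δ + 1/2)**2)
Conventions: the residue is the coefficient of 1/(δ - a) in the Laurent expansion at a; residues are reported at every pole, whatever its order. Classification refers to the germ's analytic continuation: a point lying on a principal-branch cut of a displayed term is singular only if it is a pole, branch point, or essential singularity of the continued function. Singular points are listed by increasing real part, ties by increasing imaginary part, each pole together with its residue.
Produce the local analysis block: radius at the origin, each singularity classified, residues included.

Denominator factor (δ + 1/2)^2: pole of order 2 at -1/2, modulus 1/2.
Branch term (8/5)*log(1 - δ/(-1/6)): its argument vanishes at δ = -1/6, a logarithmic branch point, modulus 1/6.
Branch term (-11/8)*sqrt(1 - δ/(-5/8)): its argument vanishes at δ = -5/8, a square-root branch point, modulus 5/8.
The radius of convergence is the smallest modulus among the singular points: 1/6.
The branch terms are analytic at -1/2 and contribute nothing to the residue; only the rational part matters.
At the order-2 pole -1/2 set g(δ) = (δ - (-1/2))^2*(rational part) = 17/14.
Order-2 pole: residue = g'(a); g'(-1/2) = 0, so the residue is 0.
List the singular points by increasing real part (a conjugate pair: the negative imaginary part first).

Radius of convergence at 0: 1/6.
At -5/8: an algebraic (square-root) branch point.
At -1/2: a pole of order 2; residue 0.
At -1/6: a logarithmic branch point.


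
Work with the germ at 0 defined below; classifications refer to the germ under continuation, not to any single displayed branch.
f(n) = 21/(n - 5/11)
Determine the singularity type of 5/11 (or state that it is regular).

The point is a pole of order 1.

The denominator factor n - 5/11 vanishes at 5/11 and appears to the power 1; the numerator there equals 21, nonzero, and no other factor vanishes.
Hence a pole whose order is the multiplicity, 1.


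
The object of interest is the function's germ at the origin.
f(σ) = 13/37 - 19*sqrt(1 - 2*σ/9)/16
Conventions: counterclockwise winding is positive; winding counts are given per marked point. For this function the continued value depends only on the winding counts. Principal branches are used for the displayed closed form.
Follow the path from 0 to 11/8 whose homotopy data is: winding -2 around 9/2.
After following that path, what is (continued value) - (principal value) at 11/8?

The rational part is single-valued and drops out of the difference; each branch term changes only by its own monodromy.
(-19/16)*sqrt(1 - σ/(9/2)): winding -2 is even, the square root returns to the same sheet, contribution 0.
Summing the contributions at σ = 11/8 gives 0.

Continued minus principal equals 0.


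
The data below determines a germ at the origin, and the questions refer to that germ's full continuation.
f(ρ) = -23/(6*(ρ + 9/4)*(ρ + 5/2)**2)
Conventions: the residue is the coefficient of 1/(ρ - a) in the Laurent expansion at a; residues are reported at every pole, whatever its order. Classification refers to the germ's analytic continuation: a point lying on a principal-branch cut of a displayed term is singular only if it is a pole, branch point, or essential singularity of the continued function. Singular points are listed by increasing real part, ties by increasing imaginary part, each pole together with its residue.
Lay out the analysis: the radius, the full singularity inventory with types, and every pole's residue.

Radius of convergence at 0: 9/4.
At -5/2: a pole of order 2; residue 184/3.
At -9/4: a pole of order 1; residue -184/3.

Denominator factor (ρ + 9/4): pole of order 1 at -9/4, modulus 9/4.
Denominator factor (ρ + 5/2)^2: pole of order 2 at -5/2, modulus 5/2.
The radius of convergence is the smallest modulus among the singular points: 9/4.
At the order-2 pole -5/2 set g(ρ) = (ρ - (-5/2))^2*f(ρ) = -23/(6*(ρ + 9/4)).
Order-2 pole: residue = g'(a); g'(-5/2) = 184/3, so the residue is 184/3.
At the order-1 pole -9/4 set g(ρ) = (ρ - (-9/4))*f(ρ) = -23/(6*(ρ + 5/2)**2).
Simple pole: residue = g(a) at a = -9/4, which is -184/3.
List the singular points by increasing real part (a conjugate pair: the negative imaginary part first).


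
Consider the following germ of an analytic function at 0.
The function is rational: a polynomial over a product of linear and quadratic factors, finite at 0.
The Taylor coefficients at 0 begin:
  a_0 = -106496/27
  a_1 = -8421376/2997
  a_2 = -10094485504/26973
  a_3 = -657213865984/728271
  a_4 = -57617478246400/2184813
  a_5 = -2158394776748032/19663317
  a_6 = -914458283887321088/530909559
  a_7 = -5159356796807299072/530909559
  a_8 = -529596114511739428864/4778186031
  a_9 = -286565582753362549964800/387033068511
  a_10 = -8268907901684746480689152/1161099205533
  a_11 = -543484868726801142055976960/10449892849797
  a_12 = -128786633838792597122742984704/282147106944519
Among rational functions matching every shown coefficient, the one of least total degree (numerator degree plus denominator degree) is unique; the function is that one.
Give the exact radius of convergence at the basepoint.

No rational of total degree below 11 reproduces all 13 coefficients; solving the [1/10] Pade equations on them gives f(δ) = (22*δ/37 + 13)/((δ**2 - 5*δ/3 - 3/8)**3*(δ**2 + 7*δ/4 - 1/4)**2), whose expansion matches every shown term.
Denominator factor (δ**2 - 5*δ/3 - 3/8)^3: discriminant 77/18, real irrational roots 5/6 + (1/12)*sqrt(154) and 5/6 - (1/12)*sqrt(154); poles of order 3, moduli 5/6 + (1/12)*sqrt(154) and -5/6 + (1/12)*sqrt(154).
Denominator factor (δ**2 + 7*δ/4 - 1/4)^2: discriminant 65/16, real irrational roots -7/8 + (1/8)*sqrt(65) and -7/8 - (1/8)*sqrt(65); poles of order 2, moduli -7/8 + (1/8)*sqrt(65) and 7/8 + (1/8)*sqrt(65).
The radius of convergence is the smallest modulus among the singular points: -7/8 + (1/8)*sqrt(65).

The radius of convergence is -7/8 + (1/8)*sqrt(65).


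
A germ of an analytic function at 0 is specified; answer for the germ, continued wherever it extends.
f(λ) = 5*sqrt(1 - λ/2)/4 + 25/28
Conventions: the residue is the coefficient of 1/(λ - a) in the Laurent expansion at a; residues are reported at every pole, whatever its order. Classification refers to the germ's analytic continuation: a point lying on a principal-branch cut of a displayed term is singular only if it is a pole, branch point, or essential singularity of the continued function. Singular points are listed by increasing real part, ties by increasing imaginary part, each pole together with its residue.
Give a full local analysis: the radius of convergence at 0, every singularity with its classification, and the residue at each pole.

Radius of convergence at 0: 2.
At 2: an algebraic (square-root) branch point.

Branch term (5/4)*sqrt(1 - λ/(2)): its argument vanishes at λ = 2, a square-root branch point, modulus 2.
The radius of convergence is the smallest modulus among the singular points: 2.


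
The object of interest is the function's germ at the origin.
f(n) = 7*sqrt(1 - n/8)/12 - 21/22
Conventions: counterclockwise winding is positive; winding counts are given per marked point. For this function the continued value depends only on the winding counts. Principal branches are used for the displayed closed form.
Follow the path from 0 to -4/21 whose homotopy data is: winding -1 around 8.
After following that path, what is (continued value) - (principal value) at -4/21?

The rational part is single-valued and drops out of the difference; each branch term changes only by its own monodromy.
(7/12)*sqrt(1 - n/(8)): winding -1 is odd, the square root flips sign, contributing -2*(7/12)*sqrt(1 - (-4/21)/(8)) = -2*(7/12)*sqrt(43/42) = -(1/36)*sqrt(1806).
Summing the contributions at n = -4/21 gives -(1/36)*sqrt(1806).

Continued minus principal equals -(1/36)*sqrt(1806).


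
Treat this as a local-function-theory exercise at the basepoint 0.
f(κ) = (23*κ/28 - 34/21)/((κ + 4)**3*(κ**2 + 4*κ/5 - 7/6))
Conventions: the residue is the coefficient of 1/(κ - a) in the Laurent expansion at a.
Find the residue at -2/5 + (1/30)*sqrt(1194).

The factor κ**2 + 4*κ/5 - 7/6 splits as (κ - a)(κ - a') with a = -2/5 + (1/30)*sqrt(1194), a' = -2/5 - (1/30)*sqrt(1194). At the order-1 pole a set g(κ) = (κ - a)*f(κ) = [(23*κ/28 - 34/21)/(κ + 4)**3] / (κ - a').
Simple pole: residue = g(a) at a = -2/5 + (1/30)*sqrt(1194), which is 12133920/297559843 - (307293765/236857635028)*sqrt(1194).

The residue is 12133920/297559843 - (307293765/236857635028)*sqrt(1194).


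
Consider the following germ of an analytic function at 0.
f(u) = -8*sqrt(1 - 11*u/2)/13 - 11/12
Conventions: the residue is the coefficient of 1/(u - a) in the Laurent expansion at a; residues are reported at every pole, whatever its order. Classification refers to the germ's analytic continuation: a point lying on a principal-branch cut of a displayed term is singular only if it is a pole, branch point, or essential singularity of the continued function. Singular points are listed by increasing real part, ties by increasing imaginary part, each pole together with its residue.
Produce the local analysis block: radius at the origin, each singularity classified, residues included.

Radius of convergence at 0: 2/11.
At 2/11: an algebraic (square-root) branch point.

Branch term (-8/13)*sqrt(1 - u/(2/11)): its argument vanishes at u = 2/11, a square-root branch point, modulus 2/11.
The radius of convergence is the smallest modulus among the singular points: 2/11.


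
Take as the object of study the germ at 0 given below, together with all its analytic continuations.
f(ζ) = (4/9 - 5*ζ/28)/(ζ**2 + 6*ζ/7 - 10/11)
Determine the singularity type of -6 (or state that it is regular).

The point is a regular point.

Denominator factors: ζ**2 + 6*ζ/7 - 10/11 = 2306/77 at ζ = -6 — none vanishes.
So the germ continues analytically to -6.


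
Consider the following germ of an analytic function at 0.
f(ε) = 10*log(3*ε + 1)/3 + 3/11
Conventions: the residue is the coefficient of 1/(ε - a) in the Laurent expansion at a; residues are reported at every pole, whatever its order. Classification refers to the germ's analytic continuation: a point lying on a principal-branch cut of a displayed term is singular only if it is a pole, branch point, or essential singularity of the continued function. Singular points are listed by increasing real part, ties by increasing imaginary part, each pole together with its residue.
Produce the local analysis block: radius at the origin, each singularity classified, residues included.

Radius of convergence at 0: 1/3.
At -1/3: a logarithmic branch point.

Branch term (10/3)*log(1 - ε/(-1/3)): its argument vanishes at ε = -1/3, a logarithmic branch point, modulus 1/3.
The radius of convergence is the smallest modulus among the singular points: 1/3.


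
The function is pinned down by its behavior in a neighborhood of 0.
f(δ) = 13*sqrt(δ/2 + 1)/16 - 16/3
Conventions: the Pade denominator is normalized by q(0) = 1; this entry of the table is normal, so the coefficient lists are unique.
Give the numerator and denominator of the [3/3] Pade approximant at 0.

The Pade approximant has numerator coefficients [-217/48, -1007/384, -165/512, 17/24576]; denominator coefficients [1, 5/8, 3/32, 1/512].

Taylor coefficients needed (expand at 0): a_0 = -217/48, a_1 = 13/64, a_2 = -13/512, a_3 = 13/2048, a_4 = -65/32768, a_5 = 91/131072, a_6 = -273/1048576.
Write the denominator as Q(δ) = 1 + q1*δ + q2*δ^2 + q3*δ^3. Requiring Q*f - P = O(δ^7) with deg P <= 3 kills the coefficients of δ^4..δ^6 in Q*f:
  δ^4: a_4 + q1*a_3 + q2*a_2 + q3*a_1 = 0, i.e. -65/32768 + (13/2048)*q1 + (-13/512)*q2 + (13/64)*q3 = 0.
  δ^5: a_5 + q1*a_4 + q2*a_3 + q3*a_2 = 0, i.e. 91/131072 + (-65/32768)*q1 + (13/2048)*q2 + (-13/512)*q3 = 0.
  δ^6: a_6 + q1*a_5 + q2*a_4 + q3*a_3 = 0, i.e. -273/1048576 + (91/131072)*q1 + (-65/32768)*q2 + (13/2048)*q3 = 0.
Solving this linear system: q1 = 5/8, q2 = 3/32, q3 = 1/512.
The numerator is Q*f truncated at degree 3: P0 = a_0 = -217/48; P1 = a_1 + q1*a_0 = -1007/384; P2 = a_2 + q1*a_1 + q2*a_0 = -165/512; P3 = a_3 + q1*a_2 + q2*a_1 + q3*a_0 = 17/24576.


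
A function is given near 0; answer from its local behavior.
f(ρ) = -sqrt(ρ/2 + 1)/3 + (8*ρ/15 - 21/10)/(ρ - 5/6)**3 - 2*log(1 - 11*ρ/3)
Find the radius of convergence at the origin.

Denominator factor (ρ - 5/6)^3: pole of order 3 at 5/6, modulus 5/6.
Branch term (-2)*log(1 - ρ/(3/11)): its argument vanishes at ρ = 3/11, a logarithmic branch point, modulus 3/11.
Branch term (-1/3)*sqrt(1 - ρ/(-2)): its argument vanishes at ρ = -2, a square-root branch point, modulus 2.
The radius of convergence is the smallest modulus among the singular points: 3/11.

The radius of convergence is 3/11.


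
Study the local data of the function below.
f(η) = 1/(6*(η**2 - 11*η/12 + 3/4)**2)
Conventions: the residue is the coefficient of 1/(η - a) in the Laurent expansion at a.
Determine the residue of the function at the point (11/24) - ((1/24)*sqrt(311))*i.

The residue is ((576/96721)*sqrt(311))*i.

The factor η**2 - 11*η/12 + 3/4 splits as (η - a)(η - a') with a = (11/24) - ((1/24)*sqrt(311))*i, a' = (11/24) + ((1/24)*sqrt(311))*i. At the order-2 pole a set g(η) = (η - a)^2*f(η) = [1/6] / (η - a')^2.
Order-2 pole: residue = g'(a); g'((11/24) - ((1/24)*sqrt(311))*i) = ((576/96721)*sqrt(311))*i, so the residue is ((576/96721)*sqrt(311))*i.


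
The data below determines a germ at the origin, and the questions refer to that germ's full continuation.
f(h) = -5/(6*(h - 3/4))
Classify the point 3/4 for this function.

The denominator factor h - 3/4 vanishes at 3/4 and appears to the power 1; the numerator there equals -5/6, nonzero, and no other factor vanishes.
Hence a pole whose order is the multiplicity, 1.

The point is a pole of order 1.


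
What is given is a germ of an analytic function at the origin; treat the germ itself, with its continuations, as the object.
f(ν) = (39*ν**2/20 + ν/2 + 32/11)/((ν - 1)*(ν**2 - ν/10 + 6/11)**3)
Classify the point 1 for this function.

The point is a pole of order 1.

The denominator factor ν - 1 vanishes at 1 and appears to the power 1; the numerator there equals 1179/220, nonzero, and no other factor vanishes.
Hence a pole whose order is the multiplicity, 1.


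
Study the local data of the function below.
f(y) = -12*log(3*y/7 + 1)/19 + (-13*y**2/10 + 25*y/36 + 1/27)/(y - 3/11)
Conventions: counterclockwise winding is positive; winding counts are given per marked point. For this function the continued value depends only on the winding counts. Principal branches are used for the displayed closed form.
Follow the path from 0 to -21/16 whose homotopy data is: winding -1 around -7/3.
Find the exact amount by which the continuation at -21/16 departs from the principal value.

Continued minus principal equals (24/19)*pi*i.

The rational part is single-valued and drops out of the difference; each branch term changes only by its own monodromy.
(-12/19)*log(1 - y/(-7/3)): each positive loop around -7/3 adds 2*pi*i to the log, so winding -1 contributes (-12/19)*(-1)*2*pi*i = (24/19)*pi*i.
Summing the contributions at y = -21/16 gives (24/19)*pi*i.


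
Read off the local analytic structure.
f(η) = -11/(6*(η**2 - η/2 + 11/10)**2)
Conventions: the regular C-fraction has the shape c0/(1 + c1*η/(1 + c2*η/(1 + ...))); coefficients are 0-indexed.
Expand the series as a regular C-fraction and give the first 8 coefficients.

Taylor coefficients (expand at 0): a_0 = -50/33, a_1 = -500/363, a_2 = 7250/3993, a_3 = 140000/43923, a_4 = -321250/483153, a_5 = -23487500/5314683, a_6 = -89893750/58461513, a_7 = 2808125000/643076643.
c0 = a_0 = -50/33. Peel one level at a time: if S = 1 + c*η/S' with S'(0) = 1, then c is the η-coefficient of S and S' = c*η/(S - 1).
S_1 = c0/f = 1 + (-10/11)*η + (245/121)*η^2 + ...; c1 = -10/11.
S_2 = c1*η/(S_1 - 1) = 1 + (49/22)*η + (1961/484)*η^2 + ...; c2 = 49/22.
S_3 = c2*η/(S_2 - 1) = 1 + (-1961/1078)*η + (-580/2401)*η^2 + ...; c3 = -1961/1078.
S_4 = c3*η/(S_3 - 1) = 1 + (-12760/96089)*η + (-492800/3845521)*η^2 + ...; c4 = -12760/96089.
S_5 = c4*η/(S_4 - 1) = 1 + (-54880/56869)*η + (980/841)*η^2 + ...; c5 = -54880/56869.
S_6 = c5*η/(S_5 - 1) = 1 + (1961/1624)*η + (1961/3136)*η^2 + ...; c6 = 1961/1624.
S_7 = c6*η/(S_6 - 1) = 1 + (-29/56)*η + ...; c7 = -29/56.

The regular C-fraction coefficients are [-50/33, -10/11, 49/22, -1961/1078, -12760/96089, -54880/56869, 1961/1624, -29/56].


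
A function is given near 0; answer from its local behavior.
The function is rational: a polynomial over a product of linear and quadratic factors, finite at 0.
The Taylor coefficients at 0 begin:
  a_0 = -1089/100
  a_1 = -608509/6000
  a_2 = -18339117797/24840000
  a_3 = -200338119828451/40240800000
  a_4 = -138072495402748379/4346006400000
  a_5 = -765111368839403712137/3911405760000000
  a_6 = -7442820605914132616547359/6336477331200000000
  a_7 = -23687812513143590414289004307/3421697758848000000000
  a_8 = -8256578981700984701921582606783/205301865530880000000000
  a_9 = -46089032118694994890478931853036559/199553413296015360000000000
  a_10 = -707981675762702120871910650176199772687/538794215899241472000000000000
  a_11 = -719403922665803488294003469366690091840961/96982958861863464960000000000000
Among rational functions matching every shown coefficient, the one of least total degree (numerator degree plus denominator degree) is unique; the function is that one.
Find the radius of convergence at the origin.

The radius of convergence is -11/18 + (7/198)*sqrt(517).

No rational of total degree below 10 reproduces all 12 coefficients; solving the [2/8] Pade equations on them gives f(μ) = (14*μ**2/23 - 5*μ/4 - 1)/((μ**2 + μ/2 + 10/9)**2*(μ**2 + 11*μ/9 - 3/11)**2), whose expansion matches every shown term.
Denominator factor (μ**2 + 11*μ/9 - 3/11)^2: discriminant 2303/891, real irrational roots -11/18 + (7/198)*sqrt(517) and -11/18 - (7/198)*sqrt(517); poles of order 2, moduli -11/18 + (7/198)*sqrt(517) and 11/18 + (7/198)*sqrt(517).
Denominator factor (μ**2 + μ/2 + 10/9)^2: discriminant -151/36, complex-conjugate roots (-1/4) + ((1/12)*sqrt(151))*i and (-1/4) - ((1/12)*sqrt(151))*i; poles of order 2, moduli (1/3)*sqrt(10) and (1/3)*sqrt(10).
The radius of convergence is the smallest modulus among the singular points: -11/18 + (7/198)*sqrt(517).


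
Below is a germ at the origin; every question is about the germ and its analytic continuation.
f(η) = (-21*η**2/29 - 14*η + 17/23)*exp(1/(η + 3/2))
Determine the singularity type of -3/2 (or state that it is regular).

The exponent 1/(η - (-3/2)) has a pole at -3/2, so exp(1/(η - (-3/2))) takes every nonzero value near it: an essential singularity (not a pole of any order).

The point is an essential singularity.


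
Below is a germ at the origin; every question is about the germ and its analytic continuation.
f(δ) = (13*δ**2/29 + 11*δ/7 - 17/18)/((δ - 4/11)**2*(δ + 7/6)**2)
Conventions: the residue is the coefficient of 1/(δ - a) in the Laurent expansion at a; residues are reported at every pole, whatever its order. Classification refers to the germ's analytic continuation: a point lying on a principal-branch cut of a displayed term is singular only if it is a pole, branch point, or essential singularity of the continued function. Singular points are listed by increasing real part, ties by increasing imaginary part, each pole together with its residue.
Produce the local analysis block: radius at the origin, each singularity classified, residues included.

Radius of convergence at 0: 4/11.
At -7/6: a pole of order 2; residue -206083812/209151103.
At 4/11: a pole of order 2; residue 206083812/209151103.

Denominator factor (δ + 7/6)^2: pole of order 2 at -7/6, modulus 7/6.
Denominator factor (δ - 4/11)^2: pole of order 2 at 4/11, modulus 4/11.
The radius of convergence is the smallest modulus among the singular points: 4/11.
At the order-2 pole -7/6 set g(δ) = (δ - (-7/6))^2*f(δ) = (13*δ**2/29 + 11*δ/7 - 17/18)/(δ - 4/11)**2.
Order-2 pole: residue = g'(a); g'(-7/6) = -206083812/209151103, so the residue is -206083812/209151103.
At the order-2 pole 4/11 set g(δ) = (δ - (4/11))^2*f(δ) = (13*δ**2/29 + 11*δ/7 - 17/18)/(δ + 7/6)**2.
Order-2 pole: residue = g'(a); g'(4/11) = 206083812/209151103, so the residue is 206083812/209151103.
List the singular points by increasing real part (a conjugate pair: the negative imaginary part first).


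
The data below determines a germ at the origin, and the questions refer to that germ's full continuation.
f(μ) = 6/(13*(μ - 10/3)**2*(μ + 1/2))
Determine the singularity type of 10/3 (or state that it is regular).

The point is a pole of order 2.

The denominator factor μ - 10/3 vanishes at 10/3 and appears to the power 2; the numerator there equals 6/13, nonzero, and no other factor vanishes.
Hence a pole whose order is the multiplicity, 2.


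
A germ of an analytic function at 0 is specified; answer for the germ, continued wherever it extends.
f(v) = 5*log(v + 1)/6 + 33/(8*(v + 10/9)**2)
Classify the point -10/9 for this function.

The point is a pole of order 2.

The denominator factor v + 10/9 vanishes at -10/9 and appears to the power 2; the numerator there equals 33/8, nonzero, and no other factor vanishes.
The branch terms are analytic at this point.
Hence a pole whose order is the multiplicity, 2.


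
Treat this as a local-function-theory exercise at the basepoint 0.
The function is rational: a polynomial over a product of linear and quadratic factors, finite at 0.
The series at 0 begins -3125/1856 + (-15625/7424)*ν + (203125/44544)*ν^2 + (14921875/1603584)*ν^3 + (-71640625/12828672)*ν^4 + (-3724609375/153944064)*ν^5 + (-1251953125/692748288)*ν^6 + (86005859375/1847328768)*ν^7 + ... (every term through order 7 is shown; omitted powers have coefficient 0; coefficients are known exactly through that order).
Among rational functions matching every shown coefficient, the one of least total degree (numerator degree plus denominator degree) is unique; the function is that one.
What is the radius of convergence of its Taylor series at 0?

The radius of convergence is (2/5)*sqrt(5).

No rational of total degree below 6 reproduces all 8 coefficients; solving the [0/6] Pade equations on them gives f(ν) = -25/(29*(ν**2 - ν/3 + 4/5)**3), whose expansion matches every shown term.
Denominator factor (ν**2 - ν/3 + 4/5)^3: discriminant -139/45, complex-conjugate roots (1/6) + ((1/30)*sqrt(695))*i and (1/6) - ((1/30)*sqrt(695))*i; poles of order 3, moduli (2/5)*sqrt(5) and (2/5)*sqrt(5).
The radius of convergence is the smallest modulus among the singular points: (2/5)*sqrt(5).


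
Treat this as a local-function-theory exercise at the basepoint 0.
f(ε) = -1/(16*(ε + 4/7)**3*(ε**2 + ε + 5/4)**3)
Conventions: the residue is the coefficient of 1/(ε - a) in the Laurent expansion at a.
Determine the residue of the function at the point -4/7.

The residue is 52298274672/296709280757.

At the order-3 pole -4/7 set g(ε) = (ε - (-4/7))^3*f(ε) = -1/(16*(ε**2 + ε + 5/4)**3).
Order-3 pole: residue = g''(a)/2; g''(-4/7) = 104596549344/296709280757, so the residue is 52298274672/296709280757.


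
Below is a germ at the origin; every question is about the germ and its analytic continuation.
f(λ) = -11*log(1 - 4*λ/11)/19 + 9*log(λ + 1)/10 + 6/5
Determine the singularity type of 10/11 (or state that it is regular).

There is no denominator, hence no pole anywhere.
Branch term log(1 - λ/(-1)): argument at 10/11 is 21/11, nonzero, so 10/11 is not its branch point (a point on a principal cut is still regular for the continued germ).
Branch term log(1 - λ/(11/4)): argument at 10/11 is 81/121, nonzero, so 10/11 is not its branch point (a point on a principal cut is still regular for the continued germ).
So the germ continues analytically to 10/11.

The point is a regular point.


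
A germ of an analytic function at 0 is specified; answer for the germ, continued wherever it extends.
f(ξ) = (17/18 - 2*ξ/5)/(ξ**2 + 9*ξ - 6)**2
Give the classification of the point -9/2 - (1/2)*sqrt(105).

The denominator factor ξ**2 + 9*ξ - 6 vanishes at -9/2 - (1/2)*sqrt(105) and appears to the power 2; the numerator there equals 247/90 + (1/5)*sqrt(105), nonzero, and no other factor vanishes.
Hence a pole whose order is the multiplicity, 2.

The point is a pole of order 2.


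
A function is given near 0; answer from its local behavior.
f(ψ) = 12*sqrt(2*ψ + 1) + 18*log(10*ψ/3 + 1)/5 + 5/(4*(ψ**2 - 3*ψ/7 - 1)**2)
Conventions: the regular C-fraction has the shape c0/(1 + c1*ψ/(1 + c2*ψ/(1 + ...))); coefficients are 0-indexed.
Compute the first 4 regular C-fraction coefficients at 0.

Taylor coefficients (expand at 0): a_0 = 53/4, a_1 = 321/14, a_2 = -4471/196, a_3 = 289169/6174.
c0 = a_0 = 53/4. Peel one level at a time: if S = 1 + c*ψ/S' with S'(0) = 1, then c is the ψ-coefficient of S and S' = c*ψ/(S - 1).
S_1 = c0/f = 1 + (-642/371)*ψ + (649127/137641)*ψ^2 + ...; c1 = -642/371.
S_2 = c1*ψ/(S_1 - 1) = 1 + (649127/238182)*ψ + (-63794809/60588108)*ψ^2 + ...; c2 = 649127/238182.
S_3 = c2*ψ/(S_2 - 1) = 1 + (3381124877/8751530214)*ψ + ...; c3 = 3381124877/8751530214.

The regular C-fraction coefficients are [53/4, -642/371, 649127/238182, 3381124877/8751530214].


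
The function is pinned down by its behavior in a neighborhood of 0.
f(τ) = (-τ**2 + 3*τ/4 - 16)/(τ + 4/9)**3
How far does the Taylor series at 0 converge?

Denominator factor (τ + 4/9)^3: pole of order 3 at -4/9, modulus 4/9.
The radius of convergence is the smallest modulus among the singular points: 4/9.

The radius of convergence is 4/9.


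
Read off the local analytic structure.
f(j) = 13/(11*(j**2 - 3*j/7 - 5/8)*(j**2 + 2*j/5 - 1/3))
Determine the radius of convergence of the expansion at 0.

The radius of convergence is -1/5 + (2/15)*sqrt(21).

Denominator factor (j**2 + 2*j/5 - 1/3): discriminant 112/75, real irrational roots -1/5 + (2/15)*sqrt(21) and -1/5 - (2/15)*sqrt(21); poles of order 1, moduli -1/5 + (2/15)*sqrt(21) and 1/5 + (2/15)*sqrt(21).
Denominator factor (j**2 - 3*j/7 - 5/8): discriminant 263/98, real irrational roots 3/14 + (1/28)*sqrt(526) and 3/14 - (1/28)*sqrt(526); poles of order 1, moduli 3/14 + (1/28)*sqrt(526) and -3/14 + (1/28)*sqrt(526).
The radius of convergence is the smallest modulus among the singular points: -1/5 + (2/15)*sqrt(21).


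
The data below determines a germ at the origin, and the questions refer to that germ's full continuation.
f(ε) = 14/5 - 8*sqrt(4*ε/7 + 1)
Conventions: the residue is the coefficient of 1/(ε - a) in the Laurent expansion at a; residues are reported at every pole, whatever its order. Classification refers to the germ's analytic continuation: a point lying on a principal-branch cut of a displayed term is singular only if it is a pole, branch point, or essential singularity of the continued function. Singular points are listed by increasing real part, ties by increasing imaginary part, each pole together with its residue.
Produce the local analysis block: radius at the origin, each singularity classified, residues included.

Branch term (-8)*sqrt(1 - ε/(-7/4)): its argument vanishes at ε = -7/4, a square-root branch point, modulus 7/4.
The radius of convergence is the smallest modulus among the singular points: 7/4.

Radius of convergence at 0: 7/4.
At -7/4: an algebraic (square-root) branch point.


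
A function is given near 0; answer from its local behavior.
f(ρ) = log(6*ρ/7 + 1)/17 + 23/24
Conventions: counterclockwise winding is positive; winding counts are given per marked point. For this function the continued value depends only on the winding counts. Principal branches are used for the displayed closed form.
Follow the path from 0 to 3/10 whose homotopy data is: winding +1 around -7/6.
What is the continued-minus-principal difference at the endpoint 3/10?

The rational part is single-valued and drops out of the difference; each branch term changes only by its own monodromy.
(1/17)*log(1 - ρ/(-7/6)): each positive loop around -7/6 adds 2*pi*i to the log, so winding +1 contributes (1/17)*(1)*2*pi*i = (2/17)*pi*i.
Summing the contributions at ρ = 3/10 gives (2/17)*pi*i.

Continued minus principal equals (2/17)*pi*i.


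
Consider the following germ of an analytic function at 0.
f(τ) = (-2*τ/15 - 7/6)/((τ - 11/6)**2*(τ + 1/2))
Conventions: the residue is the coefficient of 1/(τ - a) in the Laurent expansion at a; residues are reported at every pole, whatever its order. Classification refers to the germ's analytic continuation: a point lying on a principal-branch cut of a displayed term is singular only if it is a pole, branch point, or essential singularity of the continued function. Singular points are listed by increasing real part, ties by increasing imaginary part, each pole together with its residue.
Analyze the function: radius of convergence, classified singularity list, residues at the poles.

Denominator factor (τ - 11/6)^2: pole of order 2 at 11/6, modulus 11/6.
Denominator factor (τ + 1/2): pole of order 1 at -1/2, modulus 1/2.
The radius of convergence is the smallest modulus among the singular points: 1/2.
At the order-1 pole -1/2 set g(τ) = (τ - (-1/2))*f(τ) = (-2*τ/15 - 7/6)/(τ - 11/6)**2.
Simple pole: residue = g(a) at a = -1/2, which is -99/490.
At the order-2 pole 11/6 set g(τ) = (τ - (11/6))^2*f(τ) = (-2*τ/15 - 7/6)/(τ + 1/2).
Order-2 pole: residue = g'(a); g'(11/6) = 99/490, so the residue is 99/490.
List the singular points by increasing real part (a conjugate pair: the negative imaginary part first).

Radius of convergence at 0: 1/2.
At -1/2: a pole of order 1; residue -99/490.
At 11/6: a pole of order 2; residue 99/490.


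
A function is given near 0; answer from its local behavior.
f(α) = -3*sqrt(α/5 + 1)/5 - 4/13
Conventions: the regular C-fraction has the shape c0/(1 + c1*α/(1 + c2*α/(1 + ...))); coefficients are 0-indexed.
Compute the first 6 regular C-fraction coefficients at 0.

Taylor coefficients (expand at 0): a_0 = -59/65, a_1 = -3/50, a_2 = 3/1000, a_3 = -3/10000, a_4 = 3/80000, a_5 = -21/4000000.
c0 = a_0 = -59/65. Peel one level at a time: if S = 1 + c*α/S' with S'(0) = 1, then c is the α-coefficient of S and S' = c*α/(S - 1).
S_1 = c0/f = 1 + (-39/590)*α + (5343/696200)*α^2 + ...; c1 = -39/590.
S_2 = c1*α/(S_1 - 1) = 1 + (137/1180)*α + (-1/400)*α^2 + ...; c2 = 137/1180.
S_3 = c2*α/(S_2 - 1) = 1 + (59/2740)*α + (-2537/1501520)*α^2 + ...; c3 = 59/2740.
S_4 = c3*α/(S_3 - 1) = 1 + (43/548)*α + (-1/400)*α^2 + ...; c4 = 43/548.
S_5 = c4*α/(S_4 - 1) = 1 + (137/4300)*α + ...; c5 = 137/4300.

The regular C-fraction coefficients are [-59/65, -39/590, 137/1180, 59/2740, 43/548, 137/4300].


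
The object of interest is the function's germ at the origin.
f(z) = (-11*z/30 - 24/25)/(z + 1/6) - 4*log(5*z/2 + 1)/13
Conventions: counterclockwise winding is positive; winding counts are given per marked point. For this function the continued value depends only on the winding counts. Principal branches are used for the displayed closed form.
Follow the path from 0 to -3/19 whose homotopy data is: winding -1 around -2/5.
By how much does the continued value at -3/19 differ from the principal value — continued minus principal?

Continued minus principal equals (8/13)*pi*i.

The rational part is single-valued and drops out of the difference; each branch term changes only by its own monodromy.
(-4/13)*log(1 - z/(-2/5)): each positive loop around -2/5 adds 2*pi*i to the log, so winding -1 contributes (-4/13)*(-1)*2*pi*i = (8/13)*pi*i.
Summing the contributions at z = -3/19 gives (8/13)*pi*i.


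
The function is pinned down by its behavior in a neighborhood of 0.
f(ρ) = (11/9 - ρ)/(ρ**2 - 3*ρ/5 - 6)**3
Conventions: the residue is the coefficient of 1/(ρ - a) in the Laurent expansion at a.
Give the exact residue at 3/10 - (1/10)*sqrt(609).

The factor ρ**2 - 3*ρ/5 - 6 splits as (ρ - a)(ρ - a') with a = 3/10 - (1/10)*sqrt(609), a' = 3/10 + (1/10)*sqrt(609). At the order-3 pole a set g(ρ) = (ρ - a)^3*f(ρ) = [11/9 - ρ] / (ρ - a')^3.
Order-3 pole: residue = g''(a)/2; g''(3/10 - (1/10)*sqrt(609)) = -(103750/677599587)*sqrt(609), so the residue is -(51875/677599587)*sqrt(609).

The residue is -(51875/677599587)*sqrt(609).


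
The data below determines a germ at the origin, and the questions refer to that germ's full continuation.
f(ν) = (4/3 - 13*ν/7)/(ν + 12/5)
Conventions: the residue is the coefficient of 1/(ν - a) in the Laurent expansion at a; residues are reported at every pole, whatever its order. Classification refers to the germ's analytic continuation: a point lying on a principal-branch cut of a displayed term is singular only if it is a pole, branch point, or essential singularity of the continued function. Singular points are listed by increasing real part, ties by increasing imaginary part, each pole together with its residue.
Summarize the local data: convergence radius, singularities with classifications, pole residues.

Denominator factor (ν + 12/5): pole of order 1 at -12/5, modulus 12/5.
The radius of convergence is the smallest modulus among the singular points: 12/5.
At the order-1 pole -12/5 set g(ν) = (ν - (-12/5))*f(ν) = 4/3 - 13*ν/7.
Simple pole: residue = g(a) at a = -12/5, which is 608/105.

Radius of convergence at 0: 12/5.
At -12/5: a pole of order 1; residue 608/105.


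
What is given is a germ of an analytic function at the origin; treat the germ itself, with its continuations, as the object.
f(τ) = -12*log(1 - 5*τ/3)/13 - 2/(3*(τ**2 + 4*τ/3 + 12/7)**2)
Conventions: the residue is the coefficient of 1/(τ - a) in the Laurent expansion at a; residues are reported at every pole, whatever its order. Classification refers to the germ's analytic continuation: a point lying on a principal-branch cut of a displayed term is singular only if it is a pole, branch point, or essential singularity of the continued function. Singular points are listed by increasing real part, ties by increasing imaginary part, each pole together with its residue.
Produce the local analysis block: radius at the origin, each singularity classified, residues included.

Denominator factor (τ**2 + 4*τ/3 + 12/7)^2: discriminant -320/63, complex-conjugate roots (-2/3) + ((4/21)*sqrt(35))*i and (-2/3) - ((4/21)*sqrt(35))*i; poles of order 2, moduli (2/7)*sqrt(21) and (2/7)*sqrt(21).
Branch term (-12/13)*log(1 - τ/(3/5)): its argument vanishes at τ = 3/5, a logarithmic branch point, modulus 3/5.
The radius of convergence is the smallest modulus among the singular points: 3/5.
The branch term is analytic at (-2/3) - ((4/21)*sqrt(35))*i and contributes nothing to the residue; only the rational part matters.
The factor τ**2 + 4*τ/3 + 12/7 splits as (τ - a)(τ - a') with a = (-2/3) - ((4/21)*sqrt(35))*i, a' = (-2/3) + ((4/21)*sqrt(35))*i. At the order-2 pole a set g(τ) = (τ - a)^2*(rational part) = [-2/3] / (τ - a')^2.
Order-2 pole: residue = g'(a); g'((-2/3) - ((4/21)*sqrt(35))*i) = -((63/3200)*sqrt(35))*i, so the residue is -((63/3200)*sqrt(35))*i.
The branch term is analytic at (-2/3) + ((4/21)*sqrt(35))*i and contributes nothing to the residue; only the rational part matters.
The factor τ**2 + 4*τ/3 + 12/7 splits as (τ - a)(τ - a') with a = (-2/3) + ((4/21)*sqrt(35))*i, a' = (-2/3) - ((4/21)*sqrt(35))*i. At the order-2 pole a set g(τ) = (τ - a)^2*(rational part) = [-2/3] / (τ - a')^2.
Order-2 pole: residue = g'(a); g'((-2/3) + ((4/21)*sqrt(35))*i) = ((63/3200)*sqrt(35))*i, so the residue is ((63/3200)*sqrt(35))*i.
List the singular points by increasing real part (a conjugate pair: the negative imaginary part first).

Radius of convergence at 0: 3/5.
At (-2/3) - ((4/21)*sqrt(35))*i: a pole of order 2; residue -((63/3200)*sqrt(35))*i.
At (-2/3) + ((4/21)*sqrt(35))*i: a pole of order 2; residue ((63/3200)*sqrt(35))*i.
At 3/5: a logarithmic branch point.
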